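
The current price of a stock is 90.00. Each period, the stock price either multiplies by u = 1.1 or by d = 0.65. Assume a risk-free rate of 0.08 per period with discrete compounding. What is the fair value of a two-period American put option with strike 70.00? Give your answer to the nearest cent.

Risk-neutral probability p = (1 + 0.08 − 0.65)/(1.1 − 0.65) = 0.4300/0.4500 = 0.9556
Terminal stock prices: S_uu = 108.9, S_ud = 64.35, S_dd = 38.03
Terminal payoffs (K − S): max(-38.9, 0) = 0, max(5.65, 0) = 5.65, max(31.97, 0) = 31.97
Node u (S = 99): continuation = 1/1.08·[0.9556·0.0000 + 0.0444·5.6500] = 0.2325; exercise value = 0.0000 ≤ continuation, so V_u = 0.2325
Node d (S = 58.5): continuation = 1/1.08·[0.9556·5.6500 + 0.0444·31.9750] = 6.3148; exercise value = 11.5000 > continuation, so V_d = 11.5000 (exercise)
Node 0 (S = 90): continuation = 1/1.08·[0.9556·0.2325 + 0.0444·11.5000] = 0.6790; exercise value = 0.0000 ≤ continuation, so V_0 = 0.6790

0.68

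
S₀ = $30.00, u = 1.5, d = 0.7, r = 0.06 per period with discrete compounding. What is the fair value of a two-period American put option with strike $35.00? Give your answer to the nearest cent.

$8.04

Risk-neutral probability p = (1 + 0.06 − 0.7)/(1.5 − 0.7) = 0.3600/0.8000 = 0.4500
Terminal stock prices: S_uu = 67.5, S_ud = 31.5, S_dd = 14.7
Terminal payoffs (K − S): max(-32.5, 0) = 0, max(3.5, 0) = 3.5, max(20.3, 0) = 20.3
Node u (S = 45): continuation = 1/1.06·[0.4500·0.0000 + 0.5500·3.5000] = 1.8160; exercise value = 0.0000 ≤ continuation, so V_u = 1.8160
Node d (S = 21): continuation = 1/1.06·[0.4500·3.5000 + 0.5500·20.3000] = 12.0189; exercise value = 14.0000 > continuation, so V_d = 14.0000 (exercise)
Node 0 (S = 30): continuation = 1/1.06·[0.4500·1.8160 + 0.5500·14.0000] = 8.0351; exercise value = 5.0000 ≤ continuation, so V_0 = 8.0351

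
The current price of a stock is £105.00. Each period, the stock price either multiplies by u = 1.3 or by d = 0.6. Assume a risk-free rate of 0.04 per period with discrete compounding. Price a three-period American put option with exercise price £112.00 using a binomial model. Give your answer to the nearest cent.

Risk-neutral probability p = (1 + 0.04 − 0.6)/(1.3 − 0.6) = 0.4400/0.7000 = 0.6286
Terminal stock prices: S_uuu = 230.7, S_uud = 106.5, S_udd = 49.14, S_ddd = 22.68
Terminal payoffs (K − S): max(-118.7, 0) = 0, max(5.53, 0) = 5.53, max(62.86, 0) = 62.86, max(89.32, 0) = 89.32
Node uu (S = 177.5): continuation = 1/1.04·[0.6286·0.0000 + 0.3714·5.5300] = 1.9750; exercise value = 0.0000 ≤ continuation, so V_uu = 1.9750
Node ud (S = 81.9): continuation = 1/1.04·[0.6286·5.5300 + 0.3714·62.8600] = 25.7923; exercise value = 30.1000 > continuation, so V_ud = 30.1000 (exercise)
Node dd (S = 37.8): continuation = 1/1.04·[0.6286·62.8600 + 0.3714·89.3200] = 69.8923; exercise value = 74.2000 > continuation, so V_dd = 74.2000 (exercise)
Node u (S = 136.5): continuation = 1/1.04·[0.6286·1.9750 + 0.3714·30.1000] = 11.9437; exercise value = 0.0000 ≤ continuation, so V_u = 11.9437
Node d (S = 63): continuation = 1/1.04·[0.6286·30.1000 + 0.3714·74.2000] = 44.6923; exercise value = 49.0000 > continuation, so V_d = 49.0000 (exercise)
Node 0 (S = 105): continuation = 1/1.04·[0.6286·11.9437 + 0.3714·49.0000] = 24.7187; exercise value = 7.0000 ≤ continuation, so V_0 = 24.7187

£24.72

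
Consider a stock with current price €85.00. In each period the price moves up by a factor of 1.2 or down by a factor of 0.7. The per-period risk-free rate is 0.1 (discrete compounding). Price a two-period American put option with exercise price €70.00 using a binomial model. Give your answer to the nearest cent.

Risk-neutral probability p = (1 + 0.1 − 0.7)/(1.2 − 0.7) = 0.4000/0.5000 = 0.8000
Terminal stock prices: S_uu = 122.4, S_ud = 71.4, S_dd = 41.65
Terminal payoffs (K − S): max(-52.4, 0) = 0, max(-1.4, 0) = 0, max(28.35, 0) = 28.35
Node u (S = 102): continuation = 1/1.1·[0.8000·0.0000 + 0.2000·0.0000] = 0.0000; exercise value = 0.0000 ≤ continuation, so V_u = 0.0000
Node d (S = 59.5): continuation = 1/1.1·[0.8000·0.0000 + 0.2000·28.3500] = 5.1545; exercise value = 10.5000 > continuation, so V_d = 10.5000 (exercise)
Node 0 (S = 85): continuation = 1/1.1·[0.8000·0.0000 + 0.2000·10.5000] = 1.9091; exercise value = 0.0000 ≤ continuation, so V_0 = 1.9091

€1.91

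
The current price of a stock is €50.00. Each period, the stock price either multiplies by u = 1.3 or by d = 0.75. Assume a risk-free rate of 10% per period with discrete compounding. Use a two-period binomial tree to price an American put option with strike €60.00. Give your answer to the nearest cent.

Risk-neutral probability p = (1 + 0.1 − 0.75)/(1.3 − 0.75) = 0.3500/0.5500 = 0.6364
Terminal stock prices: S_uu = 84.5, S_ud = 48.75, S_dd = 28.12
Terminal payoffs (K − S): max(-24.5, 0) = 0, max(11.25, 0) = 11.25, max(31.88, 0) = 31.88
Node u (S = 65): continuation = 1/1.1·[0.6364·0.0000 + 0.3636·11.2500] = 3.7190; exercise value = 0.0000 ≤ continuation, so V_u = 3.7190
Node d (S = 37.5): continuation = 1/1.1·[0.6364·11.2500 + 0.3636·31.8750] = 17.0455; exercise value = 22.5000 > continuation, so V_d = 22.5000 (exercise)
Node 0 (S = 50): continuation = 1/1.1·[0.6364·3.7190 + 0.3636·22.5000] = 9.5895; exercise value = 10.0000 > continuation, so V_0 = 10.0000 (exercise)

€10.00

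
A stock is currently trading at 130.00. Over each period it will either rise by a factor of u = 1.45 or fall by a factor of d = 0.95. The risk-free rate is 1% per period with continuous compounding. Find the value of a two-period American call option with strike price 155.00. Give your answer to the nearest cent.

Risk-neutral probability p = (e^0.01 − 0.95)/(1.45 − 0.95) = 0.0601/0.5000 = 0.1201
Terminal stock prices: S_uu = 273.3, S_ud = 179.1, S_dd = 117.3
Terminal payoffs (S − K): max(118.3, 0) = 118.3, max(24.07, 0) = 24.07, max(-37.67, 0) = 0
Node u (S = 188.5): continuation = e^(−0.01)·[0.1201·118.3250 + 0.8799·24.0750] = 35.0423; exercise value = 33.5000 ≤ continuation, so V_u = 35.0423
Node d (S = 123.5): continuation = e^(−0.01)·[0.1201·24.0750 + 0.8799·0.0000] = 2.8626; exercise value = 0.0000 ≤ continuation, so V_d = 2.8626
Node 0 (S = 130): continuation = e^(−0.01)·[0.1201·35.0423 + 0.8799·2.8626] = 6.6605; exercise value = 0.0000 ≤ continuation, so V_0 = 6.6605

6.66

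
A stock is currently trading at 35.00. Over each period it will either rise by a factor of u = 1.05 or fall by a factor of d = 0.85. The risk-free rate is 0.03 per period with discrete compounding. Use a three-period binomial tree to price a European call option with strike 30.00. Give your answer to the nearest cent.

Risk-neutral probability p = (1 + 0.03 − 0.85)/(1.05 − 0.85) = 0.1800/0.2000 = 0.9000
Terminal stock prices: S_uuu = 40.52, S_uud = 32.8, S_udd = 26.55, S_ddd = 21.49
Terminal payoffs (S − K): max(10.52, 0) = 10.52, max(2.799, 0) = 2.799, max(-3.448, 0) = 0, max(-8.506, 0) = 0
Node uu (S = 38.59): V_uu = 1/1.03·[0.9000·10.5169 + 0.1000·2.7994] = 9.4613
Node ud (S = 31.24): V_ud = 1/1.03·[0.9000·2.7994 + 0.1000·0.0000] = 2.4461
Node dd (S = 25.29): V_dd = 1/1.03·[0.9000·0.0000 + 0.1000·0.0000] = 0.0000
Node u (S = 36.75): V_u = 1/1.03·[0.9000·9.4613 + 0.1000·2.4461] = 8.5046
Node d (S = 29.75): V_d = 1/1.03·[0.9000·2.4461 + 0.1000·0.0000] = 2.1373
Node 0 (S = 35): V_0 = 1/1.03·[0.9000·8.5046 + 0.1000·2.1373] = 7.6387

7.64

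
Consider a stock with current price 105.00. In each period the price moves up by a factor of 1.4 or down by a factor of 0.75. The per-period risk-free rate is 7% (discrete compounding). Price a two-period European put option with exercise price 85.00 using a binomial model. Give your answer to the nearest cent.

5.84

Risk-neutral probability p = (1 + 0.07 − 0.75)/(1.4 − 0.75) = 0.3200/0.6500 = 0.4923
Terminal stock prices: S_uu = 205.8, S_ud = 110.2, S_dd = 59.06
Terminal payoffs (K − S): max(-120.8, 0) = 0, max(-25.25, 0) = 0, max(25.94, 0) = 25.94
Node u (S = 147): V_u = 1/1.07·[0.4923·0.0000 + 0.5077·0.0000] = 0.0000
Node d (S = 78.75): V_d = 1/1.07·[0.4923·0.0000 + 0.5077·25.9375] = 12.3068
Node 0 (S = 105): V_0 = 1/1.07·[0.4923·0.0000 + 0.5077·12.3068] = 5.8393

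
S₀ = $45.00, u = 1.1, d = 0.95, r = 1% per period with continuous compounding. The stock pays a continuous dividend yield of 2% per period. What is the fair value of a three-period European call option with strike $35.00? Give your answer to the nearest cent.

Per-period risk-free factor R = e^0.01 = 1.0101; dividend-adjusted growth = e^(0.01−0.02) = 0.9900.
Risk-neutral probability p = (0.9900 − 0.95)/(1.1 − 0.95) = 0.0400/0.1500 = 0.2670
Terminal stock prices: S_uuu = 59.9, S_uud = 51.73, S_udd = 44.67, S_ddd = 38.58
Terminal payoffs (S − K): max(24.9, 0) = 24.9, max(16.73, 0) = 16.73, max(9.674, 0) = 9.674, max(3.582, 0) = 3.582
Node uu (S = 54.45): V_uu = e^(−0.01)·[0.2670·24.8950 + 0.7330·16.7275] = 18.7201
Node ud (S = 47.03): V_ud = e^(−0.01)·[0.2670·16.7275 + 0.7330·9.6738] = 11.4421
Node dd (S = 40.61): V_dd = e^(−0.01)·[0.2670·9.6738 + 0.7330·3.5819] = 5.1566
Node u (S = 49.5): V_u = e^(−0.01)·[0.2670·18.7201 + 0.7330·11.4421] = 13.2521
Node d (S = 42.75): V_d = e^(−0.01)·[0.2670·11.4421 + 0.7330·5.1566] = 6.7668
Node 0 (S = 45): V_0 = e^(−0.01)·[0.2670·13.2521 + 0.7330·6.7668] = 8.4138

$8.41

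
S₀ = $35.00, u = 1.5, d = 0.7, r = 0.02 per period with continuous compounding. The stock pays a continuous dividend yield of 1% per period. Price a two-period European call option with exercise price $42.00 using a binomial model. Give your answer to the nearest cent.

Per-period risk-free factor R = e^0.02 = 1.0202; dividend-adjusted growth = e^(0.02−0.01) = 1.0101.
Risk-neutral probability p = (1.0101 − 0.7)/(1.5 − 0.7) = 0.3101/0.8000 = 0.3876
Terminal stock prices: S_uu = 78.75, S_ud = 36.75, S_dd = 17.15
Terminal payoffs (S − K): max(36.75, 0) = 36.75, max(-5.25, 0) = 0, max(-24.85, 0) = 0
Node u (S = 52.5): V_u = e^(−0.02)·[0.3876·36.7500 + 0.6124·0.0000] = 13.9609
Node d (S = 24.5): V_d = e^(−0.02)·[0.3876·0.0000 + 0.6124·0.0000] = 0.0000
Node 0 (S = 35): V_0 = e^(−0.02)·[0.3876·13.9609 + 0.6124·0.0000] = 5.3036

$5.30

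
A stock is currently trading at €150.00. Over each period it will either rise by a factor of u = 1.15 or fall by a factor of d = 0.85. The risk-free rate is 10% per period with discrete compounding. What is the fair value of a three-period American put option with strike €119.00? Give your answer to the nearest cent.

€0.24

Risk-neutral probability p = (1 + 0.1 − 0.85)/(1.15 − 0.85) = 0.2500/0.3000 = 0.8333
Terminal stock prices: S_uuu = 228.1, S_uud = 168.6, S_udd = 124.6, S_ddd = 92.12
Terminal payoffs (K − S): max(-109.1, 0) = 0, max(-49.62, 0) = 0, max(-5.631, 0) = 0, max(26.88, 0) = 26.88
Node uu (S = 198.4): continuation = 1/1.1·[0.8333·0.0000 + 0.1667·0.0000] = 0.0000; exercise value = 0.0000 ≤ continuation, so V_uu = 0.0000
Node ud (S = 146.6): continuation = 1/1.1·[0.8333·0.0000 + 0.1667·0.0000] = 0.0000; exercise value = 0.0000 ≤ continuation, so V_ud = 0.0000
Node dd (S = 108.4): continuation = 1/1.1·[0.8333·0.0000 + 0.1667·26.8813] = 4.0729; exercise value = 10.6250 > continuation, so V_dd = 10.6250 (exercise)
Node u (S = 172.5): continuation = 1/1.1·[0.8333·0.0000 + 0.1667·0.0000] = 0.0000; exercise value = 0.0000 ≤ continuation, so V_u = 0.0000
Node d (S = 127.5): continuation = 1/1.1·[0.8333·0.0000 + 0.1667·10.6250] = 1.6098; exercise value = 0.0000 ≤ continuation, so V_d = 1.6098
Node 0 (S = 150): continuation = 1/1.1·[0.8333·0.0000 + 0.1667·1.6098] = 0.2439; exercise value = 0.0000 ≤ continuation, so V_0 = 0.2439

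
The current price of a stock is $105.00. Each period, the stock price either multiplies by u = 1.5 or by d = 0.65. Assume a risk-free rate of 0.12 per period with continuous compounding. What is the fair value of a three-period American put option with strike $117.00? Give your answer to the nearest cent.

$22.75

Risk-neutral probability p = (e^0.12 − 0.65)/(1.5 − 0.65) = 0.4775/0.8500 = 0.5618
Terminal stock prices: S_uuu = 354.4, S_uud = 153.6, S_udd = 66.54, S_ddd = 28.84
Terminal payoffs (K − S): max(-237.4, 0) = 0, max(-36.56, 0) = 0, max(50.46, 0) = 50.46, max(88.16, 0) = 88.16
Node uu (S = 236.2): continuation = e^(−0.12)·[0.5618·0.0000 + 0.4382·0.0000] = 0.0000; exercise value = 0.0000 ≤ continuation, so V_uu = 0.0000
Node ud (S = 102.4): continuation = e^(−0.12)·[0.5618·0.0000 + 0.4382·50.4562] = 19.6115; exercise value = 14.6250 ≤ continuation, so V_ud = 19.6115
Node dd (S = 44.36): continuation = e^(−0.12)·[0.5618·50.4562 + 0.4382·88.1644] = 59.4072; exercise value = 72.6375 > continuation, so V_dd = 72.6375 (exercise)
Node u (S = 157.5): continuation = e^(−0.12)·[0.5618·0.0000 + 0.4382·19.6115] = 7.6227; exercise value = 0.0000 ≤ continuation, so V_u = 7.6227
Node d (S = 68.25): continuation = e^(−0.12)·[0.5618·19.6115 + 0.4382·72.6375] = 38.0041; exercise value = 48.7500 > continuation, so V_d = 48.7500 (exercise)
Node 0 (S = 105): continuation = e^(−0.12)·[0.5618·7.6227 + 0.4382·48.7500] = 22.7462; exercise value = 12.0000 ≤ continuation, so V_0 = 22.7462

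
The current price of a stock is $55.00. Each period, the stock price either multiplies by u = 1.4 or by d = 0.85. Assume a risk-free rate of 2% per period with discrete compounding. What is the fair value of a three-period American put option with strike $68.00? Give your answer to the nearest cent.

$16.41

Risk-neutral probability p = (1 + 0.02 − 0.85)/(1.4 − 0.85) = 0.1700/0.5500 = 0.3091
Terminal stock prices: S_uuu = 150.9, S_uud = 91.63, S_udd = 55.63, S_ddd = 33.78
Terminal payoffs (K − S): max(-82.92, 0) = 0, max(-23.63, 0) = 0, max(12.37, 0) = 12.37, max(34.22, 0) = 34.22
Node uu (S = 107.8): continuation = 1/1.02·[0.3091·0.0000 + 0.6909·0.0000] = 0.0000; exercise value = 0.0000 ≤ continuation, so V_uu = 0.0000
Node ud (S = 65.45): continuation = 1/1.02·[0.3091·0.0000 + 0.6909·12.3675] = 8.3773; exercise value = 2.5500 ≤ continuation, so V_ud = 8.3773
Node dd (S = 39.74): continuation = 1/1.02·[0.3091·12.3675 + 0.6909·34.2231] = 26.9292; exercise value = 28.2625 > continuation, so V_dd = 28.2625 (exercise)
Node u (S = 77): continuation = 1/1.02·[0.3091·0.0000 + 0.6909·8.3773] = 5.6744; exercise value = 0.0000 ≤ continuation, so V_u = 5.6744
Node d (S = 46.75): continuation = 1/1.02·[0.3091·8.3773 + 0.6909·28.2625] = 21.6825; exercise value = 21.2500 ≤ continuation, so V_d = 21.6825
Node 0 (S = 55): continuation = 1/1.02·[0.3091·5.6744 + 0.6909·21.6825] = 16.4064; exercise value = 13.0000 ≤ continuation, so V_0 = 16.4064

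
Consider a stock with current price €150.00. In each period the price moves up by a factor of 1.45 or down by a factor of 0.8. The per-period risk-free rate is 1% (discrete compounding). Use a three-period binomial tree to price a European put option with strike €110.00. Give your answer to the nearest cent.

Risk-neutral probability p = (1 + 0.01 − 0.8)/(1.45 − 0.8) = 0.2100/0.6500 = 0.3231
Terminal stock prices: S_uuu = 457.3, S_uud = 252.3, S_udd = 139.2, S_ddd = 76.8
Terminal payoffs (K − S): max(-347.3, 0) = 0, max(-142.3, 0) = 0, max(-29.2, 0) = 0, max(33.2, 0) = 33.2
Node uu (S = 315.4): V_uu = 1/1.01·[0.3231·0.0000 + 0.6769·0.0000] = 0.0000
Node ud (S = 174): V_ud = 1/1.01·[0.3231·0.0000 + 0.6769·0.0000] = 0.0000
Node dd (S = 96): V_dd = 1/1.01·[0.3231·0.0000 + 0.6769·33.2000] = 22.2513
Node u (S = 217.5): V_u = 1/1.01·[0.3231·0.0000 + 0.6769·0.0000] = 0.0000
Node d (S = 120): V_d = 1/1.01·[0.3231·0.0000 + 0.6769·22.2513] = 14.9133
Node 0 (S = 150): V_0 = 1/1.01·[0.3231·0.0000 + 0.6769·14.9133] = 9.9952

€10.00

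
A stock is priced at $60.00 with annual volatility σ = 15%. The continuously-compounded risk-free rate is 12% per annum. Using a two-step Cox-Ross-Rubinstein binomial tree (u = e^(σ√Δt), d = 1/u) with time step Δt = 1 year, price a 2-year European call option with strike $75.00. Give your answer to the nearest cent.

$3.70

CRR parameters: u = e^(σ√Δt) = e^(0.15·√1) = 1.1618, d = 1/u = 0.8607
Per-period rate: rΔt = 0.12·1 = 0.12, so R = e^0.12 = 1.1275
Risk-neutral probability p = (e^0.12 − 0.8607)/(1.1618 − 0.8607) = 0.2668/0.3011 = 0.8860
Terminal stock prices: S_uu = 80.99, S_ud = 60, S_dd = 44.45
Terminal payoffs (S − K): max(5.992, 0) = 5.992, max(-15, 0) = 0, max(-30.55, 0) = 0
Node u (S = 69.71): V_u = e^(−0.12)·[0.8860·5.9915 + 0.1140·0.0000] = 4.7081
Node d (S = 51.64): V_d = e^(−0.12)·[0.8860·0.0000 + 0.1140·0.0000] = 0.0000
Node 0 (S = 60): V_0 = e^(−0.12)·[0.8860·4.7081 + 0.1140·0.0000] = 3.6995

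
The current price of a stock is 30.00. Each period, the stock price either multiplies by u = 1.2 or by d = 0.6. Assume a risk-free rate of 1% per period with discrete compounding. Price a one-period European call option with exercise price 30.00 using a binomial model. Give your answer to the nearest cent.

4.06

Risk-neutral probability p = (1 + 0.01 − 0.6)/(1.2 − 0.6) = 0.4100/0.6000 = 0.6833
Terminal stock prices: S_u = 36, S_d = 18
Terminal payoffs (S − K): max(6, 0) = 6, max(-12, 0) = 0
Node 0 (S = 30): V_0 = 1/1.01·[0.6833·6.0000 + 0.3167·0.0000] = 4.0594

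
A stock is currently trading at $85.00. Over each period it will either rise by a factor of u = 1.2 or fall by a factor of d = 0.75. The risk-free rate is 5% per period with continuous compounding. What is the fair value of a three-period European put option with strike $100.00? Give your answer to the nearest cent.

$13.18

Risk-neutral probability p = (e^0.05 − 0.75)/(1.2 − 0.75) = 0.3013/0.4500 = 0.6695
Terminal stock prices: S_uuu = 146.9, S_uud = 91.8, S_udd = 57.38, S_ddd = 35.86
Terminal payoffs (K − S): max(-46.88, 0) = 0, max(8.2, 0) = 8.2, max(42.62, 0) = 42.62, max(64.14, 0) = 64.14
Node uu (S = 122.4): V_uu = e^(−0.05)·[0.6695·0.0000 + 0.3305·8.2000] = 2.5780
Node ud (S = 76.5): V_ud = e^(−0.05)·[0.6695·8.2000 + 0.3305·42.6250] = 18.6229
Node dd (S = 47.81): V_dd = e^(−0.05)·[0.6695·42.6250 + 0.3305·64.1406] = 47.3104
Node u (S = 102): V_u = e^(−0.05)·[0.6695·2.5780 + 0.3305·18.6229] = 7.4966
Node d (S = 63.75): V_d = e^(−0.05)·[0.6695·18.6229 + 0.3305·47.3104] = 26.7337
Node 0 (S = 85): V_0 = e^(−0.05)·[0.6695·7.4966 + 0.3305·26.7337] = 13.1790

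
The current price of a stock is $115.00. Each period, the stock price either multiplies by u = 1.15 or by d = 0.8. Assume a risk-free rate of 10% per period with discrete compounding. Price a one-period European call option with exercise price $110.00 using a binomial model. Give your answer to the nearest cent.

Risk-neutral probability p = (1 + 0.1 − 0.8)/(1.15 − 0.8) = 0.3000/0.3500 = 0.8571
Terminal stock prices: S_u = 132.2, S_d = 92
Terminal payoffs (S − K): max(22.25, 0) = 22.25, max(-18, 0) = 0
Node 0 (S = 115): V_0 = 1/1.1·[0.8571·22.2500 + 0.1429·0.0000] = 17.3377

$17.34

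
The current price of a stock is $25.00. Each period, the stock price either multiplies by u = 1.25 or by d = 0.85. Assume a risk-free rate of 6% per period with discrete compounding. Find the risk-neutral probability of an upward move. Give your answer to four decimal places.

Risk-neutral probability p = (1 + 0.06 − 0.85)/(1.25 − 0.85) = 0.2100/0.4000 = 0.5250

p = 0.5250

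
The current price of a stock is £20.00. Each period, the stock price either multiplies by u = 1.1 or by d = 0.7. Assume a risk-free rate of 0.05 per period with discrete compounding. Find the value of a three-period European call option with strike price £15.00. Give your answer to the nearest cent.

£7.21

Risk-neutral probability p = (1 + 0.05 − 0.7)/(1.1 − 0.7) = 0.3500/0.4000 = 0.8750
Terminal stock prices: S_uuu = 26.62, S_uud = 16.94, S_udd = 10.78, S_ddd = 6.86
Terminal payoffs (S − K): max(11.62, 0) = 11.62, max(1.94, 0) = 1.94, max(-4.22, 0) = 0, max(-8.14, 0) = 0
Node uu (S = 24.2): V_uu = 1/1.05·[0.8750·11.6200 + 0.1250·1.9400] = 9.9143
Node ud (S = 15.4): V_ud = 1/1.05·[0.8750·1.9400 + 0.1250·0.0000] = 1.6167
Node dd (S = 9.8): V_dd = 1/1.05·[0.8750·0.0000 + 0.1250·0.0000] = 0.0000
Node u (S = 22): V_u = 1/1.05·[0.8750·9.9143 + 0.1250·1.6167] = 8.4544
Node d (S = 14): V_d = 1/1.05·[0.8750·1.6167 + 0.1250·0.0000] = 1.3472
Node 0 (S = 20): V_0 = 1/1.05·[0.8750·8.4544 + 0.1250·1.3472] = 7.2057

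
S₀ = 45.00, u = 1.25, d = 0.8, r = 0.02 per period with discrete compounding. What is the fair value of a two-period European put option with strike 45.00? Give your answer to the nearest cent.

Risk-neutral probability p = (1 + 0.02 − 0.8)/(1.25 − 0.8) = 0.2200/0.4500 = 0.4889
Terminal stock prices: S_uu = 70.31, S_ud = 45, S_dd = 28.8
Terminal payoffs (K − S): max(-25.31, 0) = 0, max(0, 0) = 0, max(16.2, 0) = 16.2
Node u (S = 56.25): V_u = 1/1.02·[0.4889·0.0000 + 0.5111·0.0000] = 0.0000
Node d (S = 36): V_d = 1/1.02·[0.4889·0.0000 + 0.5111·16.2000] = 8.1176
Node 0 (S = 45): V_0 = 1/1.02·[0.4889·0.0000 + 0.5111·8.1176] = 4.0677

4.07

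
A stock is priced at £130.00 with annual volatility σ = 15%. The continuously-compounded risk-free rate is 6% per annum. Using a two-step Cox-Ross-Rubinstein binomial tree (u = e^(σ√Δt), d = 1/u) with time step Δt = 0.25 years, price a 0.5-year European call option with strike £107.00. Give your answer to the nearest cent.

CRR parameters: u = e^(σ√Δt) = e^(0.15·√0.25) = 1.0779, d = 1/u = 0.9277
Per-period rate: rΔt = 0.06·0.25 = 0.015, so R = e^0.015 = 1.0151
Risk-neutral probability p = (e^0.015 − 0.9277)/(1.0779 − 0.9277) = 0.0874/0.1501 = 0.5819
Terminal stock prices: S_uu = 151, S_ud = 130, S_dd = 111.9
Terminal payoffs (S − K): max(44.04, 0) = 44.04, max(23, 0) = 23, max(4.892, 0) = 4.892
Node u (S = 140.1): V_u = e^(−0.015)·[0.5819·44.0385 + 0.4181·23.0000] = 34.7180
Node d (S = 120.6): V_d = e^(−0.015)·[0.5819·23.0000 + 0.4181·4.8920] = 15.1997
Node 0 (S = 130): V_0 = e^(−0.015)·[0.5819·34.7180 + 0.4181·15.1997] = 26.1623

£26.16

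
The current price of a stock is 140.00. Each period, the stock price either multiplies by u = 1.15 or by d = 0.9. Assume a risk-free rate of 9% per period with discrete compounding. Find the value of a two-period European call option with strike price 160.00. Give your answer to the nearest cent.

12.23

Risk-neutral probability p = (1 + 0.09 − 0.9)/(1.15 − 0.9) = 0.1900/0.2500 = 0.7600
Terminal stock prices: S_uu = 185.1, S_ud = 144.9, S_dd = 113.4
Terminal payoffs (S − K): max(25.15, 0) = 25.15, max(-15.1, 0) = 0, max(-46.6, 0) = 0
Node u (S = 161): V_u = 1/1.09·[0.7600·25.1500 + 0.2400·0.0000] = 17.5358
Node d (S = 126): V_d = 1/1.09·[0.7600·0.0000 + 0.2400·0.0000] = 0.0000
Node 0 (S = 140): V_0 = 1/1.09·[0.7600·17.5358 + 0.2400·0.0000] = 12.2268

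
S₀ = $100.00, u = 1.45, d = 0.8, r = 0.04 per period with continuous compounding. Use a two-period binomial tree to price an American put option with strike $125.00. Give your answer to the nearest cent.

$29.16

Risk-neutral probability p = (e^0.04 − 0.8)/(1.45 − 0.8) = 0.2408/0.6500 = 0.3705
Terminal stock prices: S_uu = 210.2, S_ud = 116, S_dd = 64
Terminal payoffs (K − S): max(-85.25, 0) = 0, max(9, 0) = 9, max(61, 0) = 61
Node u (S = 145): continuation = e^(−0.04)·[0.3705·0.0000 + 0.6295·9.0000] = 5.4435; exercise value = 0.0000 ≤ continuation, so V_u = 5.4435
Node d (S = 80): continuation = e^(−0.04)·[0.3705·9.0000 + 0.6295·61.0000] = 40.0987; exercise value = 45.0000 > continuation, so V_d = 45.0000 (exercise)
Node 0 (S = 100): continuation = e^(−0.04)·[0.3705·5.4435 + 0.6295·45.0000] = 29.1553; exercise value = 25.0000 ≤ continuation, so V_0 = 29.1553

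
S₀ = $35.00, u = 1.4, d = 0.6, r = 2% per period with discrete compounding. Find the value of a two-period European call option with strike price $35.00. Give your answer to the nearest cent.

$8.90

Risk-neutral probability p = (1 + 0.02 − 0.6)/(1.4 − 0.6) = 0.4200/0.8000 = 0.5250
Terminal stock prices: S_uu = 68.6, S_ud = 29.4, S_dd = 12.6
Terminal payoffs (S − K): max(33.6, 0) = 33.6, max(-5.6, 0) = 0, max(-22.4, 0) = 0
Node u (S = 49): V_u = 1/1.02·[0.5250·33.6000 + 0.4750·0.0000] = 17.2941
Node d (S = 21): V_d = 1/1.02·[0.5250·0.0000 + 0.4750·0.0000] = 0.0000
Node 0 (S = 35): V_0 = 1/1.02·[0.5250·17.2941 + 0.4750·0.0000] = 8.9014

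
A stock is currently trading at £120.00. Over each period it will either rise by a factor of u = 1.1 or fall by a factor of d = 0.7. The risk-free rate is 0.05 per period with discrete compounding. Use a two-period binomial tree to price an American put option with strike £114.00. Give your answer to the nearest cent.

£5.71

Risk-neutral probability p = (1 + 0.05 − 0.7)/(1.1 − 0.7) = 0.3500/0.4000 = 0.8750
Terminal stock prices: S_uu = 145.2, S_ud = 92.4, S_dd = 58.8
Terminal payoffs (K − S): max(-31.2, 0) = 0, max(21.6, 0) = 21.6, max(55.2, 0) = 55.2
Node u (S = 132): continuation = 1/1.05·[0.8750·0.0000 + 0.1250·21.6000] = 2.5714; exercise value = 0.0000 ≤ continuation, so V_u = 2.5714
Node d (S = 84): continuation = 1/1.05·[0.8750·21.6000 + 0.1250·55.2000] = 24.5714; exercise value = 30.0000 > continuation, so V_d = 30.0000 (exercise)
Node 0 (S = 120): continuation = 1/1.05·[0.8750·2.5714 + 0.1250·30.0000] = 5.7143; exercise value = 0.0000 ≤ continuation, so V_0 = 5.7143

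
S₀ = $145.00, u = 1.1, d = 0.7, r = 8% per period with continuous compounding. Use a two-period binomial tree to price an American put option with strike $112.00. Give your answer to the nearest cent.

Risk-neutral probability p = (e^0.08 − 0.7)/(1.1 − 0.7) = 0.3833/0.4000 = 0.9582
Terminal stock prices: S_uu = 175.5, S_ud = 111.6, S_dd = 71.05
Terminal payoffs (K − S): max(-63.45, 0) = 0, max(0.35, 0) = 0.35, max(40.95, 0) = 40.95
Node u (S = 159.5): continuation = e^(−0.08)·[0.9582·0.0000 + 0.0418·0.3500] = 0.0135; exercise value = 0.0000 ≤ continuation, so V_u = 0.0135
Node d (S = 101.5): continuation = e^(−0.08)·[0.9582·0.3500 + 0.0418·40.9500] = 1.8890; exercise value = 10.5000 > continuation, so V_d = 10.5000 (exercise)
Node 0 (S = 145): continuation = e^(−0.08)·[0.9582·0.0135 + 0.0418·10.5000] = 0.4169; exercise value = 0.0000 ≤ continuation, so V_0 = 0.4169

$0.42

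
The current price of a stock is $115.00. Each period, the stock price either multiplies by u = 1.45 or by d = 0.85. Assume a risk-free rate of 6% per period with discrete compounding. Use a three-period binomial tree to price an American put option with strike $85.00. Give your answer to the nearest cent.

Risk-neutral probability p = (1 + 0.06 − 0.85)/(1.45 − 0.85) = 0.2100/0.6000 = 0.3500
Terminal stock prices: S_uuu = 350.6, S_uud = 205.5, S_udd = 120.5, S_ddd = 70.62
Terminal payoffs (K − S): max(-265.6, 0) = 0, max(-120.5, 0) = 0, max(-35.48, 0) = 0, max(14.38, 0) = 14.38
Node uu (S = 241.8): continuation = 1/1.06·[0.3500·0.0000 + 0.6500·0.0000] = 0.0000; exercise value = 0.0000 ≤ continuation, so V_uu = 0.0000
Node ud (S = 141.7): continuation = 1/1.06·[0.3500·0.0000 + 0.6500·0.0000] = 0.0000; exercise value = 0.0000 ≤ continuation, so V_ud = 0.0000
Node dd (S = 83.09): continuation = 1/1.06·[0.3500·0.0000 + 0.6500·14.3756] = 8.8152; exercise value = 1.9125 ≤ continuation, so V_dd = 8.8152
Node u (S = 166.8): continuation = 1/1.06·[0.3500·0.0000 + 0.6500·0.0000] = 0.0000; exercise value = 0.0000 ≤ continuation, so V_u = 0.0000
Node d (S = 97.75): continuation = 1/1.06·[0.3500·0.0000 + 0.6500·8.8152] = 5.4056; exercise value = 0.0000 ≤ continuation, so V_d = 5.4056
Node 0 (S = 115): continuation = 1/1.06·[0.3500·0.0000 + 0.6500·5.4056] = 3.3147; exercise value = 0.0000 ≤ continuation, so V_0 = 3.3147

$3.31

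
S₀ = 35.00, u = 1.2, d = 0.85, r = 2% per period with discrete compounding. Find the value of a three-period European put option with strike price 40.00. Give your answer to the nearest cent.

5.88

Risk-neutral probability p = (1 + 0.02 − 0.85)/(1.2 − 0.85) = 0.1700/0.3500 = 0.4857
Terminal stock prices: S_uuu = 60.48, S_uud = 42.84, S_udd = 30.34, S_ddd = 21.49
Terminal payoffs (K − S): max(-20.48, 0) = 0, max(-2.84, 0) = 0, max(9.655, 0) = 9.655, max(18.51, 0) = 18.51
Node uu (S = 50.4): V_uu = 1/1.02·[0.4857·0.0000 + 0.5143·0.0000] = 0.0000
Node ud (S = 35.7): V_ud = 1/1.02·[0.4857·0.0000 + 0.5143·9.6550] = 4.8681
Node dd (S = 25.29): V_dd = 1/1.02·[0.4857·9.6550 + 0.5143·18.5056] = 13.9282
Node u (S = 42): V_u = 1/1.02·[0.4857·0.0000 + 0.5143·4.8681] = 2.4545
Node d (S = 29.75): V_d = 1/1.02·[0.4857·4.8681 + 0.5143·13.9282] = 9.3407
Node 0 (S = 35): V_0 = 1/1.02·[0.4857·2.4545 + 0.5143·9.3407] = 5.8784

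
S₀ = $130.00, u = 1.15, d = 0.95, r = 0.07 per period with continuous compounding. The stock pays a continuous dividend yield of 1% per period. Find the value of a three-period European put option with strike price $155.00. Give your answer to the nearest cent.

Per-period risk-free factor R = e^0.07 = 1.0725; dividend-adjusted growth = e^(0.07−0.01) = 1.0618.
Risk-neutral probability p = (1.0618 − 0.95)/(1.15 − 0.95) = 0.1118/0.2000 = 0.5592
Terminal stock prices: S_uuu = 197.7, S_uud = 163.3, S_udd = 134.9, S_ddd = 111.5
Terminal payoffs (K − S): max(-42.71, 0) = 0, max(-8.329, 0) = 0, max(20.08, 0) = 20.08, max(43.54, 0) = 43.54
Node uu (S = 171.9): V_uu = e^(−0.07)·[0.5592·0.0000 + 0.4408·0.0000] = 0.0000
Node ud (S = 142): V_ud = e^(−0.07)·[0.5592·0.0000 + 0.4408·20.0763] = 8.2516
Node dd (S = 117.3): V_dd = e^(−0.07)·[0.5592·20.0763 + 0.4408·43.5413] = 28.3634
Node u (S = 149.5): V_u = e^(−0.07)·[0.5592·0.0000 + 0.4408·8.2516] = 3.3916
Node d (S = 123.5): V_d = e^(−0.07)·[0.5592·8.2516 + 0.4408·28.3634] = 15.9600
Node 0 (S = 130): V_0 = e^(−0.07)·[0.5592·3.3916 + 0.4408·15.9600] = 8.3281

$8.33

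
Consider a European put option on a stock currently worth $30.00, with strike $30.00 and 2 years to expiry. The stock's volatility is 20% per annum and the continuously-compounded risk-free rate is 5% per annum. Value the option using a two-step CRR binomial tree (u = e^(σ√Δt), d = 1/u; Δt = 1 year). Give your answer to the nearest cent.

CRR parameters: u = e^(σ√Δt) = e^(0.2·√1) = 1.2214, d = 1/u = 0.8187
Per-period rate: rΔt = 0.05·1 = 0.05, so R = e^0.05 = 1.0513
Risk-neutral probability p = (e^0.05 − 0.8187)/(1.2214 − 0.8187) = 0.2325/0.4027 = 0.5775
Terminal stock prices: S_uu = 44.75, S_ud = 30, S_dd = 20.11
Terminal payoffs (K − S): max(-14.75, 0) = 0, max(0, 0) = 0, max(9.89, 0) = 9.89
Node u (S = 36.64): V_u = e^(−0.05)·[0.5775·0.0000 + 0.4225·0.0000] = 0.0000
Node d (S = 24.56): V_d = e^(−0.05)·[0.5775·0.0000 + 0.4225·9.8904] = 3.9750
Node 0 (S = 30): V_0 = e^(−0.05)·[0.5775·0.0000 + 0.4225·3.9750] = 1.5975

$1.60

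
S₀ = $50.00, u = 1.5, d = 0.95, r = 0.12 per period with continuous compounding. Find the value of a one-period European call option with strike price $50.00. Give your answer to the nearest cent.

$7.16

Risk-neutral probability p = (e^0.12 − 0.95)/(1.5 − 0.95) = 0.1775/0.5500 = 0.3227
Terminal stock prices: S_u = 75, S_d = 47.5
Terminal payoffs (S − K): max(25, 0) = 25, max(-2.5, 0) = 0
Node 0 (S = 50): V_0 = e^(−0.12)·[0.3227·25.0000 + 0.6773·0.0000] = 7.1557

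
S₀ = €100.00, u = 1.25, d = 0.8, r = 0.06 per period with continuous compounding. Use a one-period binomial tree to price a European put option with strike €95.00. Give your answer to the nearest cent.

Risk-neutral probability p = (e^0.06 − 0.8)/(1.25 − 0.8) = 0.2618/0.4500 = 0.5819
Terminal stock prices: S_u = 125, S_d = 80
Terminal payoffs (K − S): max(-30, 0) = 0, max(15, 0) = 15
Node 0 (S = 100): V_0 = e^(−0.06)·[0.5819·0.0000 + 0.4181·15.0000] = 5.9069

€5.91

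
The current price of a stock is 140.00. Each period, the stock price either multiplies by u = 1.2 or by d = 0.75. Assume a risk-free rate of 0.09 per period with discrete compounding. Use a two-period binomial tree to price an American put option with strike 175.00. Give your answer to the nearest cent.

35.00

Risk-neutral probability p = (1 + 0.09 − 0.75)/(1.2 − 0.75) = 0.3400/0.4500 = 0.7556
Terminal stock prices: S_uu = 201.6, S_ud = 126, S_dd = 78.75
Terminal payoffs (K − S): max(-26.6, 0) = 0, max(49, 0) = 49, max(96.25, 0) = 96.25
Node u (S = 168): continuation = 1/1.09·[0.7556·0.0000 + 0.2444·49.0000] = 10.9888; exercise value = 7.0000 ≤ continuation, so V_u = 10.9888
Node d (S = 105): continuation = 1/1.09·[0.7556·49.0000 + 0.2444·96.2500] = 55.5505; exercise value = 70.0000 > continuation, so V_d = 70.0000 (exercise)
Node 0 (S = 140): continuation = 1/1.09·[0.7556·10.9888 + 0.2444·70.0000] = 23.3154; exercise value = 35.0000 > continuation, so V_0 = 35.0000 (exercise)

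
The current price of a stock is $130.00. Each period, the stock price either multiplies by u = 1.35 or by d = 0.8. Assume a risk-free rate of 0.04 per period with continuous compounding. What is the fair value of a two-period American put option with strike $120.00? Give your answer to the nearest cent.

$10.74

Risk-neutral probability p = (e^0.04 − 0.8)/(1.35 − 0.8) = 0.2408/0.5500 = 0.4378
Terminal stock prices: S_uu = 236.9, S_ud = 140.4, S_dd = 83.2
Terminal payoffs (K − S): max(-116.9, 0) = 0, max(-20.4, 0) = 0, max(36.8, 0) = 36.8
Node u (S = 175.5): continuation = e^(−0.04)·[0.4378·0.0000 + 0.5622·0.0000] = 0.0000; exercise value = 0.0000 ≤ continuation, so V_u = 0.0000
Node d (S = 104): continuation = e^(−0.04)·[0.4378·0.0000 + 0.5622·36.8000] = 19.8764; exercise value = 16.0000 ≤ continuation, so V_d = 19.8764
Node 0 (S = 130): continuation = e^(−0.04)·[0.4378·0.0000 + 0.5622·19.8764] = 10.7356; exercise value = 0.0000 ≤ continuation, so V_0 = 10.7356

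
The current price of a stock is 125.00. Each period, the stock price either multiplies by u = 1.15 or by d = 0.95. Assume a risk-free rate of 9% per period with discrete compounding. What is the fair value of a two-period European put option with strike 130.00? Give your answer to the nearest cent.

1.30

Risk-neutral probability p = (1 + 0.09 − 0.95)/(1.15 − 0.95) = 0.1400/0.2000 = 0.7000
Terminal stock prices: S_uu = 165.3, S_ud = 136.6, S_dd = 112.8
Terminal payoffs (K − S): max(-35.31, 0) = 0, max(-6.562, 0) = 0, max(17.19, 0) = 17.19
Node u (S = 143.8): V_u = 1/1.09·[0.7000·0.0000 + 0.3000·0.0000] = 0.0000
Node d (S = 118.8): V_d = 1/1.09·[0.7000·0.0000 + 0.3000·17.1875] = 4.7305
Node 0 (S = 125): V_0 = 1/1.09·[0.7000·0.0000 + 0.3000·4.7305] = 1.3020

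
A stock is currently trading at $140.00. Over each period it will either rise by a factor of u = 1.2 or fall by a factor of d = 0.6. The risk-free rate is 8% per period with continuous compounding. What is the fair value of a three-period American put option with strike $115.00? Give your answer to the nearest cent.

Risk-neutral probability p = (e^0.08 − 0.6)/(1.2 − 0.6) = 0.4833/0.6000 = 0.8055
Terminal stock prices: S_uuu = 241.9, S_uud = 121, S_udd = 60.48, S_ddd = 30.24
Terminal payoffs (K − S): max(-126.9, 0) = 0, max(-5.96, 0) = 0, max(54.52, 0) = 54.52, max(84.76, 0) = 84.76
Node uu (S = 201.6): continuation = e^(−0.08)·[0.8055·0.0000 + 0.1945·0.0000] = 0.0000; exercise value = 0.0000 ≤ continuation, so V_uu = 0.0000
Node ud (S = 100.8): continuation = e^(−0.08)·[0.8055·0.0000 + 0.1945·54.5200] = 9.7899; exercise value = 14.2000 > continuation, so V_ud = 14.2000 (exercise)
Node dd (S = 50.4): continuation = e^(−0.08)·[0.8055·54.5200 + 0.1945·84.7600] = 55.7584; exercise value = 64.6000 > continuation, so V_dd = 64.6000 (exercise)
Node u (S = 168): continuation = e^(−0.08)·[0.8055·0.0000 + 0.1945·14.2000] = 2.5498; exercise value = 0.0000 ≤ continuation, so V_u = 2.5498
Node d (S = 84): continuation = e^(−0.08)·[0.8055·14.2000 + 0.1945·64.6000] = 22.1584; exercise value = 31.0000 > continuation, so V_d = 31.0000 (exercise)
Node 0 (S = 140): continuation = e^(−0.08)·[0.8055·2.5498 + 0.1945·31.0000] = 7.4625; exercise value = 0.0000 ≤ continuation, so V_0 = 7.4625

$7.46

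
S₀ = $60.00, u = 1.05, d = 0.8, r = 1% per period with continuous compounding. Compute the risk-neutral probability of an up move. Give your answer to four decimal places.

p = 0.8402

Risk-neutral probability p = (e^0.01 − 0.8)/(1.05 − 0.8) = 0.2101/0.2500 = 0.8402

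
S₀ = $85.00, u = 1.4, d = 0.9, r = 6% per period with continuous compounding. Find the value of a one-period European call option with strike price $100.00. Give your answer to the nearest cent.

$5.79

Risk-neutral probability p = (e^0.06 − 0.9)/(1.4 − 0.9) = 0.1618/0.5000 = 0.3237
Terminal stock prices: S_u = 119, S_d = 76.5
Terminal payoffs (S − K): max(19, 0) = 19, max(-23.5, 0) = 0
Node 0 (S = 85): V_0 = e^(−0.06)·[0.3237·19.0000 + 0.6763·0.0000] = 5.7917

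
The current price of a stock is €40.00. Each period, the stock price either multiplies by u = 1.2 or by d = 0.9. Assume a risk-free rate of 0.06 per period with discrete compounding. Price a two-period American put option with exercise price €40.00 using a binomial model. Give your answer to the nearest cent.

€1.76

Risk-neutral probability p = (1 + 0.06 − 0.9)/(1.2 − 0.9) = 0.1600/0.3000 = 0.5333
Terminal stock prices: S_uu = 57.6, S_ud = 43.2, S_dd = 32.4
Terminal payoffs (K − S): max(-17.6, 0) = 0, max(-3.2, 0) = 0, max(7.6, 0) = 7.6
Node u (S = 48): continuation = 1/1.06·[0.5333·0.0000 + 0.4667·0.0000] = 0.0000; exercise value = 0.0000 ≤ continuation, so V_u = 0.0000
Node d (S = 36): continuation = 1/1.06·[0.5333·0.0000 + 0.4667·7.6000] = 3.3459; exercise value = 4.0000 > continuation, so V_d = 4.0000 (exercise)
Node 0 (S = 40): continuation = 1/1.06·[0.5333·0.0000 + 0.4667·4.0000] = 1.7610; exercise value = 0.0000 ≤ continuation, so V_0 = 1.7610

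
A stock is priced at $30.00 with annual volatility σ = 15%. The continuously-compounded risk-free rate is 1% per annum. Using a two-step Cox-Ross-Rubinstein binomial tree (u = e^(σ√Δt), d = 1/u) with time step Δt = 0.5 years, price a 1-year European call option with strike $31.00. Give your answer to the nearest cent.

CRR parameters: u = e^(σ√Δt) = e^(0.15·√0.5) = 1.1119, d = 1/u = 0.8994
Per-period rate: rΔt = 0.01·0.5 = 0.005, so R = e^0.005 = 1.0050
Risk-neutral probability p = (e^0.005 − 0.8994)/(1.1119 − 0.8994) = 0.1056/0.2125 = 0.4971
Terminal stock prices: S_uu = 37.09, S_ud = 30, S_dd = 24.27
Terminal payoffs (S − K): max(6.089, 0) = 6.089, max(-1, 0) = 0, max(-6.734, 0) = 0
Node u (S = 33.36): V_u = e^(−0.005)·[0.4971·6.0893 + 0.5029·0.0000] = 3.0119
Node d (S = 26.98): V_d = e^(−0.005)·[0.4971·0.0000 + 0.5029·0.0000] = 0.0000
Node 0 (S = 30): V_0 = e^(−0.005)·[0.4971·3.0119 + 0.5029·0.0000] = 1.4897

$1.49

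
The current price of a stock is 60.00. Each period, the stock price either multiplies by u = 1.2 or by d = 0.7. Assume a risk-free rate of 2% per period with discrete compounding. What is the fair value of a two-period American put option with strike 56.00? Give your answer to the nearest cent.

Risk-neutral probability p = (1 + 0.02 − 0.7)/(1.2 − 0.7) = 0.3200/0.5000 = 0.6400
Terminal stock prices: S_uu = 86.4, S_ud = 50.4, S_dd = 29.4
Terminal payoffs (K − S): max(-30.4, 0) = 0, max(5.6, 0) = 5.6, max(26.6, 0) = 26.6
Node u (S = 72): continuation = 1/1.02·[0.6400·0.0000 + 0.3600·5.6000] = 1.9765; exercise value = 0.0000 ≤ continuation, so V_u = 1.9765
Node d (S = 42): continuation = 1/1.02·[0.6400·5.6000 + 0.3600·26.6000] = 12.9020; exercise value = 14.0000 > continuation, so V_d = 14.0000 (exercise)
Node 0 (S = 60): continuation = 1/1.02·[0.6400·1.9765 + 0.3600·14.0000] = 6.1813; exercise value = 0.0000 ≤ continuation, so V_0 = 6.1813

6.18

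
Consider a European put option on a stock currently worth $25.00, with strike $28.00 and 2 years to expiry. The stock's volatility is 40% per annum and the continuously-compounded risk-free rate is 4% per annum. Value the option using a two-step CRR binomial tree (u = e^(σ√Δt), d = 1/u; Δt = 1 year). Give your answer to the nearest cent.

CRR parameters: u = e^(σ√Δt) = e^(0.4·√1) = 1.4918, d = 1/u = 0.6703
Per-period rate: rΔt = 0.04·1 = 0.04, so R = e^0.04 = 1.0408
Risk-neutral probability p = (e^0.04 − 0.6703)/(1.4918 − 0.6703) = 0.3705/0.8215 = 0.4510
Terminal stock prices: S_uu = 55.64, S_ud = 25, S_dd = 11.23
Terminal payoffs (K − S): max(-27.64, 0) = 0, max(3, 0) = 3, max(16.77, 0) = 16.77
Node u (S = 37.3): V_u = e^(−0.04)·[0.4510·0.0000 + 0.5490·3.0000] = 1.5824
Node d (S = 16.76): V_d = e^(−0.04)·[0.4510·3.0000 + 0.5490·16.7668] = 10.1441
Node 0 (S = 25): V_0 = e^(−0.04)·[0.4510·1.5824 + 0.5490·10.1441] = 6.0365

$6.04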